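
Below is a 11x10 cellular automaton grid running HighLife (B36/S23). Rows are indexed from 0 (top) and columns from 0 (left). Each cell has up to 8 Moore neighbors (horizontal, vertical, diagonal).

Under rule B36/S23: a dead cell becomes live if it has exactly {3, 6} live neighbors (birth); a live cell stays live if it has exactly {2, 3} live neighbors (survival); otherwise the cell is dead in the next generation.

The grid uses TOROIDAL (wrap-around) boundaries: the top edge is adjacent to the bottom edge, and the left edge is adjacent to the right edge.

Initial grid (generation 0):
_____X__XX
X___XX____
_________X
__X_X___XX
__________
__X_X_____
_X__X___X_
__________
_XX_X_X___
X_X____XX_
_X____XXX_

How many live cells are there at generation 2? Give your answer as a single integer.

Answer: 30

Derivation:
Simulating step by step:
Generation 0 (given above): 28 live cells
Generation 1: 36 live cells
X___XX__XX
X___XX__X_
X__XXX__XX
________XX
__________
___X______
___X______
_XXX_X____
_XXX___X__
X_XX_X__XX
XX____X___
Generation 2: 30 live cells
____X_XXX_
_X____XX__
X__X_X_X__
X___X___X_
__________
__________
___X______
_X________
______X_XX
_X_XX_XXXX
__XX__XX__
Population at generation 2: 30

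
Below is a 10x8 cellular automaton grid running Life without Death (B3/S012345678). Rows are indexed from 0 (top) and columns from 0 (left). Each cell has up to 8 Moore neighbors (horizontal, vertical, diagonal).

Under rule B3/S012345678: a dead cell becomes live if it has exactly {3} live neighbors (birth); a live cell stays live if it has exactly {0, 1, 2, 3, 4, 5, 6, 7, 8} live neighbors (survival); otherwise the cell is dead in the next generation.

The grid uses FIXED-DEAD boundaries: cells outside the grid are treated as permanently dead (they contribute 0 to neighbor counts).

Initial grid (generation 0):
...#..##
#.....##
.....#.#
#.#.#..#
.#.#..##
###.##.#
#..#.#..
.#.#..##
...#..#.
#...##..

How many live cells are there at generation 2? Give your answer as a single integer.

Answer: 49

Derivation:
Simulating step by step:
Generation 0 (given above): 34 live cells
Generation 1: 43 live cells
...#..##
#....###
.#...#.#
######.#
.#.#..##
###.##.#
#..#.#.#
.#.#.###
..##..##
#...##..
Generation 2: 49 live cells
...#.###
#...####
.#.#.#.#
######.#
.#.#..##
###.##.#
#..#.#.#
.#.#.###
.###..##
#..####.
Population at generation 2: 49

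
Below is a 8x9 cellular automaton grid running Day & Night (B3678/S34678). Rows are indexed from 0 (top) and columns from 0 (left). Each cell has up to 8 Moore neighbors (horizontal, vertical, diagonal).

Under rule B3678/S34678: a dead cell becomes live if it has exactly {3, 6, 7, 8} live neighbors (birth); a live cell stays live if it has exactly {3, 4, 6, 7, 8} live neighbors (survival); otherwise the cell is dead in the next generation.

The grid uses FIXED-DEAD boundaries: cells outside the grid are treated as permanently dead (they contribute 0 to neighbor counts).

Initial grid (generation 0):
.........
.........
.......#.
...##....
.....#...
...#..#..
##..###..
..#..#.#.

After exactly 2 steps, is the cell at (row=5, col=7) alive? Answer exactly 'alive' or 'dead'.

Answer: alive

Derivation:
Simulating step by step:
Generation 0 (given above): 14 live cells
Generation 1: 11 live cells
.........
.........
.........
.........
...#.....
......#..
..######.
.#..##...
Generation 2: 9 live cells
.........
.........
.........
.........
.........
..#...##.
...##.#..
..#.##...

Cell (5,7) at generation 2: 1 -> alive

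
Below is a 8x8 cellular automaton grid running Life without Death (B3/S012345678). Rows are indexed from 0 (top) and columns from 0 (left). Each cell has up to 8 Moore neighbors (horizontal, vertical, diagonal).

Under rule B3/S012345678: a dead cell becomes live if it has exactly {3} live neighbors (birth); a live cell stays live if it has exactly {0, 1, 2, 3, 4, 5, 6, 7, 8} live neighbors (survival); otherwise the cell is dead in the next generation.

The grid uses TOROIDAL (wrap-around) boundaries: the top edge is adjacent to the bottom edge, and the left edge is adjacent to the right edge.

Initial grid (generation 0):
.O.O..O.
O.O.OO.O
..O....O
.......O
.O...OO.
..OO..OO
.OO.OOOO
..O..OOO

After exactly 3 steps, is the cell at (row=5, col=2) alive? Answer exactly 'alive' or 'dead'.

Simulating step by step:
Generation 0 (given above): 28 live cells
Generation 1: 33 live cells
.O.O..O.
O.O.OO.O
.OOO...O
O......O
OOO..OO.
..OO..OO
.OO.OOOO
..O..OOO
Generation 2: 36 live cells
.O.O..O.
O.O.OO.O
.OOOO..O
O..O...O
OOOO.OO.
..OO..OO
.OO.OOOO
..O..OOO
Generation 3: 38 live cells
.O.O..O.
O.O.OO.O
.OOOOO.O
O..O.O.O
OOOO.OO.
..OO..OO
.OO.OOOO
..O..OOO

Cell (5,2) at generation 3: 1 -> alive

Answer: alive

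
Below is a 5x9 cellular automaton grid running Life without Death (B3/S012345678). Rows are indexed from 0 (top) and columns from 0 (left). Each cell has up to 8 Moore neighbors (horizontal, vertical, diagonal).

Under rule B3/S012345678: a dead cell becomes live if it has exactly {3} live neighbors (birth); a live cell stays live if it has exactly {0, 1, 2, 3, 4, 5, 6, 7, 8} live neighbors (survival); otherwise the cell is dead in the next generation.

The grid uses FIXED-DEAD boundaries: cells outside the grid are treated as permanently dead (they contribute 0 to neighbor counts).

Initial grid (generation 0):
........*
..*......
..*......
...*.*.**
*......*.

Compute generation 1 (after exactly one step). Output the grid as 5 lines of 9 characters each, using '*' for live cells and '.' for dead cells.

Simulating step by step:
Generation 0 (given above): 9 live cells
Generation 1: 13 live cells
(generation 1 grid is the final answer)

Answer: ........*
..*......
..**.....
...*.****
*.....***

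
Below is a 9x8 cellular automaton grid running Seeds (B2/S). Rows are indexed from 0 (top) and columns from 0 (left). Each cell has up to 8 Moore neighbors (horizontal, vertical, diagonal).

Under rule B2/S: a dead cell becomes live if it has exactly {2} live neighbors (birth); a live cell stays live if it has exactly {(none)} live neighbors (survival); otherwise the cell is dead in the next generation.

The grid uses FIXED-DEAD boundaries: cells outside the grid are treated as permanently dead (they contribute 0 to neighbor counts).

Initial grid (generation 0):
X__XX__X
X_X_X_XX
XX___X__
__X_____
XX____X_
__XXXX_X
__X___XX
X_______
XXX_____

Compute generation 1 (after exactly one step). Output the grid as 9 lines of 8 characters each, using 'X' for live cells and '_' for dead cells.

Answer: __X_____
________
____X__X
_____XX_
_______X
X_______
________
___X__XX
________

Derivation:
Simulating step by step:
Generation 0 (given above): 28 live cells
Generation 1: 10 live cells
(generation 1 grid is the final answer)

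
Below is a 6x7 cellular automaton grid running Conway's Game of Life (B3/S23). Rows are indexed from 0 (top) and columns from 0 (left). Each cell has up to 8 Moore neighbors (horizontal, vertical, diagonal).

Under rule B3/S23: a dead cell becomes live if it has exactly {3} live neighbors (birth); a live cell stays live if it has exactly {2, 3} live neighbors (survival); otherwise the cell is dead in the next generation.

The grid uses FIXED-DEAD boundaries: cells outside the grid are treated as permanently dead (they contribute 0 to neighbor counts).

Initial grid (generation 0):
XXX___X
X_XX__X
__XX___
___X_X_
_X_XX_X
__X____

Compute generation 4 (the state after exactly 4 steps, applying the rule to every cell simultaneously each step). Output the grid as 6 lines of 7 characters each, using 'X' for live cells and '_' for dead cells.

Answer: _______
_______
_______
___X___
__X____
__X_X__

Derivation:
Simulating step by step:
Generation 0 (given above): 17 live cells
Generation 1: 11 live cells
X_XX___
X______
_X_____
_____X_
___XXX_
__XX___
Generation 2: 9 live cells
_X_____
X_X____
_______
_____X_
__XX_X_
__XX___
Generation 3: 8 live cells
_X_____
_X_____
_______
____X__
__XX___
__XXX__
Generation 4: 4 live cells
(generation 4 grid is the final answer)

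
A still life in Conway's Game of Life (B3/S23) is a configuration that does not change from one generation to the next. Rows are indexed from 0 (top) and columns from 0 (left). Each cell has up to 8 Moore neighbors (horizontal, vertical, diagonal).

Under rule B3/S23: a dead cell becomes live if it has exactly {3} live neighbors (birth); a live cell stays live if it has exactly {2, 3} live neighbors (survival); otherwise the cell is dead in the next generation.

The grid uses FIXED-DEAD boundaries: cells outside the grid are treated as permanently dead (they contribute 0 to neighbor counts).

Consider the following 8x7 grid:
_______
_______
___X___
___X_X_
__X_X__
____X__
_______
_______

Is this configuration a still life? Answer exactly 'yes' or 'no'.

Answer: no

Derivation:
Compute generation 1 and compare to generation 0 (given above):
Generation 1:
_______
_______
____X__
__XX___
____XX_
___X___
_______
_______
Cell (2,3) differs: gen0=1 vs gen1=0 -> NOT a still life.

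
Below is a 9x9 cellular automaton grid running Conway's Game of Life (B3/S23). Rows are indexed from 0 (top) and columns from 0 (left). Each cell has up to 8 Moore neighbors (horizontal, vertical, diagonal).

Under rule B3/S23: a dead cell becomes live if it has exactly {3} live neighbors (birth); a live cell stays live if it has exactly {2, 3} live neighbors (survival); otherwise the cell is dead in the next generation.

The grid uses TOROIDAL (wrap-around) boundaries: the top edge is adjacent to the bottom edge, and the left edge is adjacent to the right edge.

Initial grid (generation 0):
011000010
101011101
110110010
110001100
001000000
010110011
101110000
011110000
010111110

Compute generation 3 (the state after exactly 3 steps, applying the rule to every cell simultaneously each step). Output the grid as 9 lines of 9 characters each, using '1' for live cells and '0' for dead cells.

Answer: 000010001
000111101
000011111
000000001
001000000
011000000
101000000
100001000
100001111

Derivation:
Simulating step by step:
Generation 0 (given above): 38 live cells
Generation 1: 31 live cells
000000000
000011100
000100010
100111101
001111111
110010001
100001001
100000100
100001110
Generation 2: 20 live cells
000010010
000011100
000100011
100000000
001000000
011000000
000001010
110000000
000001111
Generation 3: 25 live cells
(generation 3 grid is the final answer)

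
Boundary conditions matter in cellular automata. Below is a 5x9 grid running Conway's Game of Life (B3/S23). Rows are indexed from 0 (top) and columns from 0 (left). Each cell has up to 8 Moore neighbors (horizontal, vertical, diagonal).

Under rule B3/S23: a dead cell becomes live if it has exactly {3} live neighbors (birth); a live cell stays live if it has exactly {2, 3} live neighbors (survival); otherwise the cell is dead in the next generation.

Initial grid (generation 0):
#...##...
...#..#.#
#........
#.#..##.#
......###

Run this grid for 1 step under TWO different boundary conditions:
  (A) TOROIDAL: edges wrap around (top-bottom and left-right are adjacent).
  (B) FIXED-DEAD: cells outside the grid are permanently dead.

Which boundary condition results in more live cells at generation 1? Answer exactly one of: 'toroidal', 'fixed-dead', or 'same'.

Answer: toroidal

Derivation:
Under TOROIDAL boundary, generation 1:
#...##...
#...##..#
##...##..
##...##..
.#..#....
Population = 17

Under FIXED-DEAD boundary, generation 1:
....##...
....##...
.#...##..
.#...##.#
.....##.#
Population = 14

Comparison: toroidal=17, fixed-dead=14 -> toroidal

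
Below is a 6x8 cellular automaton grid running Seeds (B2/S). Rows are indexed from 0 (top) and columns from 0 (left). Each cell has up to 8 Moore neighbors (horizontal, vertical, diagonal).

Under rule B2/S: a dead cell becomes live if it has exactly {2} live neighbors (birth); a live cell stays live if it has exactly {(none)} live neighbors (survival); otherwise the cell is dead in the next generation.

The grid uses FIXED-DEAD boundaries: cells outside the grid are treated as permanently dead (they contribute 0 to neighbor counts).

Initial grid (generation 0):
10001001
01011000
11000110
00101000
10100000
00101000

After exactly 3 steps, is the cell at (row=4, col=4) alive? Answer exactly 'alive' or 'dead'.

Answer: dead

Derivation:
Simulating step by step:
Generation 0 (given above): 16 live cells
Generation 1: 7 live cells
01100100
00000001
00000000
00000010
00001100
00000000
Generation 2: 10 live cells
00000010
01100010
00000011
00001000
00000010
00001100
Generation 3: 9 live cells
01100101
00000000
01110000
00000000
00010000
00000010

Cell (4,4) at generation 3: 0 -> dead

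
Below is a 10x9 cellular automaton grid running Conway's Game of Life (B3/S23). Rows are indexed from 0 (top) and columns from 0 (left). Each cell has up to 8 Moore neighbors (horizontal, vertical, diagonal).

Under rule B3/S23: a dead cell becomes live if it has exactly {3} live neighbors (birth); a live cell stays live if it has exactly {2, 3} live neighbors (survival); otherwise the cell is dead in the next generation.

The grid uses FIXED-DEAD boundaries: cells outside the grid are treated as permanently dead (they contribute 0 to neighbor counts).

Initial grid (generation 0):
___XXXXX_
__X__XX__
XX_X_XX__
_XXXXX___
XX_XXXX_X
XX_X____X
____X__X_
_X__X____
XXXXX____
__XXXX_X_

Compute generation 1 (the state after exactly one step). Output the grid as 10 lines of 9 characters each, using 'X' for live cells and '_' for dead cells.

Answer: ___XX__X_
_XX______
X________
_______X_
______XX_
XX_X__X_X
XXXXX____
XX__XX___
X________
_____X___

Derivation:
Simulating step by step:
Generation 0 (given above): 43 live cells
Generation 1: 25 live cells
(generation 1 grid is the final answer)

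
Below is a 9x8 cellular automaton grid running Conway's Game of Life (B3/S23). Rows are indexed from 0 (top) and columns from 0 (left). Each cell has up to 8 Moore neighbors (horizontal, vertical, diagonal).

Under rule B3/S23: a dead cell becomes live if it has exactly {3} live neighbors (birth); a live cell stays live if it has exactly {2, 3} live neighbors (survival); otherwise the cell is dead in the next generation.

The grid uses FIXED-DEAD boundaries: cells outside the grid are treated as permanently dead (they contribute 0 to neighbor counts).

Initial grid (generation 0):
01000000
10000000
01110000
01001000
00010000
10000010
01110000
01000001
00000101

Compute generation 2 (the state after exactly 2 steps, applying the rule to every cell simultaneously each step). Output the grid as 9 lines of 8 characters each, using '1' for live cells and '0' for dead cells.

Answer: 00000000
10100000
10110000
11010000
00100000
11000000
10000000
11100000
00000000

Derivation:
Simulating step by step:
Generation 0 (given above): 17 live cells
Generation 1: 15 live cells
00000000
10000000
11110000
01001000
00000000
01010000
11100000
01000010
00000010
Generation 2: 15 live cells
(generation 2 grid is the final answer)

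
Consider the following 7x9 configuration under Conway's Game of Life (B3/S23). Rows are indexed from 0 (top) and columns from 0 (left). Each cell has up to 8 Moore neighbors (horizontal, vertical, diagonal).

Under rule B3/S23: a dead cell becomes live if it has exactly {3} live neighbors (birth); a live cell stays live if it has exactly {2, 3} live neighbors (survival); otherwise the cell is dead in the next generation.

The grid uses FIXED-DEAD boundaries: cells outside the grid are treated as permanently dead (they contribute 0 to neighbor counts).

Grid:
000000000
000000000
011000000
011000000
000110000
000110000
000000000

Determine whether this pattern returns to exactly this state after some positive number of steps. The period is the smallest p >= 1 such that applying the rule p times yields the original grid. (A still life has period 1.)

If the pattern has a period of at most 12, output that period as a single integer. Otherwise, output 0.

Simulating and comparing each generation to the original:
Gen 0 (original, given above): 8 live cells
Gen 1: 6 live cells, differs from original
Gen 2: 8 live cells, MATCHES original -> period = 2

Answer: 2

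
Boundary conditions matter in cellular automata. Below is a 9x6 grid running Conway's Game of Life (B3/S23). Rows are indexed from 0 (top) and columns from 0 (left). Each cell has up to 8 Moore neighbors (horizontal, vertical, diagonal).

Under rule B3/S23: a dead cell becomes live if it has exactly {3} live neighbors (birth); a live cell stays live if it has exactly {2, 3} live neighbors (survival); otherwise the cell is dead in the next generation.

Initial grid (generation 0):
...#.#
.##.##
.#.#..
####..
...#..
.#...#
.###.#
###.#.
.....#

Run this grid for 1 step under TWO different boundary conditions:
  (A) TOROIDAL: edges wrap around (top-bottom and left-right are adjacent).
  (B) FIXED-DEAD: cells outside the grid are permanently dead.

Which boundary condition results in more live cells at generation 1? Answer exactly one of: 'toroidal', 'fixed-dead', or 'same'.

Under TOROIDAL boundary, generation 1:
..##.#
.#...#
.....#
##.##.
...##.
.#.#..
...#.#
....#.
.###.#
Population = 21

Under FIXED-DEAD boundary, generation 1:
..##.#
.#...#
......
##.##.
#..##.
.#.#..
...#.#
#...##
.#....
Population = 20

Comparison: toroidal=21, fixed-dead=20 -> toroidal

Answer: toroidal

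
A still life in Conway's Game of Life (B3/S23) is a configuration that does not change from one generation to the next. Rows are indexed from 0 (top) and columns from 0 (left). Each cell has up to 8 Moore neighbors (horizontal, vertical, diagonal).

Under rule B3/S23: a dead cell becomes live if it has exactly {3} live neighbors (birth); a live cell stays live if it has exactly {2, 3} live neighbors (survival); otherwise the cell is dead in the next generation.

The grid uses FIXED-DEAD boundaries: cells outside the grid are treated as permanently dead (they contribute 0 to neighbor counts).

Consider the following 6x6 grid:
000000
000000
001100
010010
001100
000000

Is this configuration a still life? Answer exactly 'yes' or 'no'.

Answer: yes

Derivation:
Compute generation 1 and compare to generation 0 (given above):
Generation 1:
000000
000000
001100
010010
001100
000000
The grids are IDENTICAL -> still life.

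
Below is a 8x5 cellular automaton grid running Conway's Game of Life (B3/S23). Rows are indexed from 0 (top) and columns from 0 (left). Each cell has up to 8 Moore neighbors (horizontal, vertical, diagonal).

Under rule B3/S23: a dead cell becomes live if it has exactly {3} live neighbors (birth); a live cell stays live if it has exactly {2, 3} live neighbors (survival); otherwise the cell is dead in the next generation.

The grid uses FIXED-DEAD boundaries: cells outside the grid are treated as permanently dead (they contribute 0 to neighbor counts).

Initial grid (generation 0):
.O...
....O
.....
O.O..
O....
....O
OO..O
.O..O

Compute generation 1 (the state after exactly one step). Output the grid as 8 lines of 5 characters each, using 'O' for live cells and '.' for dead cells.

Simulating step by step:
Generation 0 (given above): 11 live cells
Generation 1: 10 live cells
(generation 1 grid is the final answer)

Answer: .....
.....
.....
.O...
.O...
OO...
OO.OO
OO...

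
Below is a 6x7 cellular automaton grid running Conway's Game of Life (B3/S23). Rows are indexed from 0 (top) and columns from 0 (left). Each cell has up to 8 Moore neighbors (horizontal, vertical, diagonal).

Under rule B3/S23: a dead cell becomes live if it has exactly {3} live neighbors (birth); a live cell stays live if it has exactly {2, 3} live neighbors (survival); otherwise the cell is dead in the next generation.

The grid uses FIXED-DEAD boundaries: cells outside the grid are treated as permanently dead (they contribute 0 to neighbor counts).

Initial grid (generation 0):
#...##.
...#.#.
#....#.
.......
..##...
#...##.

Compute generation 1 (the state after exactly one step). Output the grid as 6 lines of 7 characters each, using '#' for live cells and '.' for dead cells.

Simulating step by step:
Generation 0 (given above): 12 live cells
Generation 1: 9 live cells
(generation 1 grid is the final answer)

Answer: ....##.
.....##
....#..
.......
...##..
...##..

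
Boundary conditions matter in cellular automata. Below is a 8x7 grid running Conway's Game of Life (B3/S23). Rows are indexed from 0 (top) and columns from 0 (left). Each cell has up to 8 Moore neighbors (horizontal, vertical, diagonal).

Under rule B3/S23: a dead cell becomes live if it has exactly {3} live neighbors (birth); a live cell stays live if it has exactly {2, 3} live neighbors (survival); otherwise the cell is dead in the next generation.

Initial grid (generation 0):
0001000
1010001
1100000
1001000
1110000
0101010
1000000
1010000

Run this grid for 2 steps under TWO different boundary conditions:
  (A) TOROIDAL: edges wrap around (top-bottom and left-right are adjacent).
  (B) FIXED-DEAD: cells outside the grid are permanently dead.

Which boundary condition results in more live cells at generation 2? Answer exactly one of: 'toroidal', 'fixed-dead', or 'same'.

Under TOROIDAL boundary, generation 2:
0011001
1010001
1100001
1001011
1000001
0101000
1100001
0001000
Population = 21

Under FIXED-DEAD boundary, generation 2:
0000000
0000000
0000000
0101000
0000000
0101000
0100000
0100000
Population = 6

Comparison: toroidal=21, fixed-dead=6 -> toroidal

Answer: toroidal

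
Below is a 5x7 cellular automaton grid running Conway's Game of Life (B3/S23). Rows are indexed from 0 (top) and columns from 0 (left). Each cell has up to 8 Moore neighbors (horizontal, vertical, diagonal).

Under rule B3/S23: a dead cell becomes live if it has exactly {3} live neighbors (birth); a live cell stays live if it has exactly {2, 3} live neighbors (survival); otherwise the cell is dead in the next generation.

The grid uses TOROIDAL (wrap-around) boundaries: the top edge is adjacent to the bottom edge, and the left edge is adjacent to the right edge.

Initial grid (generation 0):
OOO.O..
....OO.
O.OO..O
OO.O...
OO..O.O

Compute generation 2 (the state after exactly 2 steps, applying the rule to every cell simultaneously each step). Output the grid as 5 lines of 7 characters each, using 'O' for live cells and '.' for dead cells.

Simulating step by step:
Generation 0 (given above): 17 live cells
Generation 1: 15 live cells
..O.O..
....OO.
O.OO.OO
...OOO.
....OOO
Generation 2: 7 live cells
(generation 2 grid is the final answer)

Answer: ......O
.OO....
..O....
O.O....
......O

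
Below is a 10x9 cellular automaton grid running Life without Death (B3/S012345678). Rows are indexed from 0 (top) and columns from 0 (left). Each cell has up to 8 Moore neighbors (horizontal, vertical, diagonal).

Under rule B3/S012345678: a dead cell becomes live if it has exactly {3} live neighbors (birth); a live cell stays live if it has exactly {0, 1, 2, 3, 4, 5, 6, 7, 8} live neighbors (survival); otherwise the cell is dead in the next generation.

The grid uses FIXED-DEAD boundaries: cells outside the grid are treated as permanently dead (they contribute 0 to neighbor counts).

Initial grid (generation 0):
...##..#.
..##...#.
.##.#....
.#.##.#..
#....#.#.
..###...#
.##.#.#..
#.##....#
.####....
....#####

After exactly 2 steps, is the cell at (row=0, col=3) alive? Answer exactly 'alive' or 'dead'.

Answer: alive

Derivation:
Simulating step by step:
Generation 0 (given above): 37 live cells
Generation 1: 51 live cells
..###..#.
.###...#.
.##.##...
##.##.#..
##...###.
..###.###
.##.####.
#.##.#..#
.####.#.#
..#.#####
Generation 2: 59 live cells
.####..#.
.###.###.
.##.###..
##.##.##.
##...####
#.###.###
.##.####.
#.##.#..#
.####.#.#
.##.#####

Cell (0,3) at generation 2: 1 -> alive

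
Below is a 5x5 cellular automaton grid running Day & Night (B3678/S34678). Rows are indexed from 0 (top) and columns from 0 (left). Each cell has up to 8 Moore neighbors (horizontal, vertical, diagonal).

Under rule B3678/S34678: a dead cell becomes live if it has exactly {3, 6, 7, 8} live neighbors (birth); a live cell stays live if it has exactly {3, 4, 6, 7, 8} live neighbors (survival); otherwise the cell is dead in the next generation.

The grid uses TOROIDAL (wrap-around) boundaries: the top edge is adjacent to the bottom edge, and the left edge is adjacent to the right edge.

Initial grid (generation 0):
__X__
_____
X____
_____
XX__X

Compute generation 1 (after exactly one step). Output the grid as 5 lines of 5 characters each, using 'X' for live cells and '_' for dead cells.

Simulating step by step:
Generation 0 (given above): 5 live cells
Generation 1: 4 live cells
(generation 1 grid is the final answer)

Answer: XX___
_____
_____
_X__X
_____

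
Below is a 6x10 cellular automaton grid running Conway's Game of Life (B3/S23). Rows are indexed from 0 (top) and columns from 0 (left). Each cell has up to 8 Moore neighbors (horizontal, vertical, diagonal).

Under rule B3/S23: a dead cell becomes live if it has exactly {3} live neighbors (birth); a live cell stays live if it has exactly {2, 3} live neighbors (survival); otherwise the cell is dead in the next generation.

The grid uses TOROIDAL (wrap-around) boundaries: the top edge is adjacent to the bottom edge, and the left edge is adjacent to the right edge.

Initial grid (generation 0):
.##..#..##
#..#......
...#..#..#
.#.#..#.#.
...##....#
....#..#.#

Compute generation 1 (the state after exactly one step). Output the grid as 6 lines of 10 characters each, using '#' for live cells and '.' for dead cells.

Simulating step by step:
Generation 0 (given above): 20 live cells
Generation 1: 33 live cells
(generation 1 grid is the final answer)

Answer: .####...##
##.##...#.
#..##..#.#
#..#.#.###
#.####.#.#
..#.##...#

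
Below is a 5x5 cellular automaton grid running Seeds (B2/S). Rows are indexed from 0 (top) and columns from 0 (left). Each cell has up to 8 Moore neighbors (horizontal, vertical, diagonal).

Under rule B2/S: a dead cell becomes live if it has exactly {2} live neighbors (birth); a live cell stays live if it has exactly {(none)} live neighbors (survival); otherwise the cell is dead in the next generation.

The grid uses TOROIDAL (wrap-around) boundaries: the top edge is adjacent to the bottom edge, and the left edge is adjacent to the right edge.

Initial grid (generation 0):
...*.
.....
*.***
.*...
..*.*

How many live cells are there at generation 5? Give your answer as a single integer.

Answer: 6

Derivation:
Simulating step by step:
Generation 0 (given above): 8 live cells
Generation 1: 6 live cells
..*.*
**...
.....
.....
**...
Generation 2: 11 live cells
...*.
..***
**...
**...
..***
Generation 3: 2 live cells
**...
.....
.....
.....
.....
Generation 4: 4 live cells
.....
**...
.....
.....
**...
Generation 5: 6 live cells
..*.*
.....
**...
**...
.....
Population at generation 5: 6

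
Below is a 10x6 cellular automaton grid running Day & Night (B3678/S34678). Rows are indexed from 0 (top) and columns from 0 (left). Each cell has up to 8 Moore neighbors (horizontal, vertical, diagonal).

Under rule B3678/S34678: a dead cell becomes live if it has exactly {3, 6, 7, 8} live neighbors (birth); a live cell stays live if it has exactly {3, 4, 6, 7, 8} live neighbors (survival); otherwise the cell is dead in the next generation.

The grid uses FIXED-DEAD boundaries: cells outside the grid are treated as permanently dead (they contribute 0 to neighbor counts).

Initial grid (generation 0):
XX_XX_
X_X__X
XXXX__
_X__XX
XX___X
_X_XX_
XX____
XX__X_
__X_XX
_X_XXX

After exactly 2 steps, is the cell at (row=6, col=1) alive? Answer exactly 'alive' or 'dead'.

Simulating step by step:
Generation 0 (given above): 32 live cells
Generation 1: 31 live cells
_XX___
XX____
X_XX_X
___XX_
XX_X_X
_X____
XX_XX_
XXXX_X
X_X__X
__XXXX
Generation 2: 25 live cells
XX____
X__X__
__XX__
X__X_X
______
_X_X__
X_XXX_
XX_X__
_X_XXX
_X_XX_

Cell (6,1) at generation 2: 0 -> dead

Answer: dead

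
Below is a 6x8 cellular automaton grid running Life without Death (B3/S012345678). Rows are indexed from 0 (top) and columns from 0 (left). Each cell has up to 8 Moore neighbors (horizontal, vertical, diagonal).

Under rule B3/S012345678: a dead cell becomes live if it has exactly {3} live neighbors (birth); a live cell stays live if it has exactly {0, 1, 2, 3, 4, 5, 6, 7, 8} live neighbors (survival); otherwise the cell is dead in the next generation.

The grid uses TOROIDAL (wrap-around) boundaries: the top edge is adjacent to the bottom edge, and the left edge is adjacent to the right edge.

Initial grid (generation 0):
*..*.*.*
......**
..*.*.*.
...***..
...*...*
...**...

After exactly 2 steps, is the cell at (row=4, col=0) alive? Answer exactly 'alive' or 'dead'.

Simulating step by step:
Generation 0 (given above): 16 live cells
Generation 1: 28 live cells
*..*.*.*
*..**.**
..*.*.**
..*****.
..**.*.*
*.***.**
Generation 2: 34 live cells
*..*.*.*
*****.**
***.*.**
.******.
*.**.*.*
*.***.**

Cell (4,0) at generation 2: 1 -> alive

Answer: alive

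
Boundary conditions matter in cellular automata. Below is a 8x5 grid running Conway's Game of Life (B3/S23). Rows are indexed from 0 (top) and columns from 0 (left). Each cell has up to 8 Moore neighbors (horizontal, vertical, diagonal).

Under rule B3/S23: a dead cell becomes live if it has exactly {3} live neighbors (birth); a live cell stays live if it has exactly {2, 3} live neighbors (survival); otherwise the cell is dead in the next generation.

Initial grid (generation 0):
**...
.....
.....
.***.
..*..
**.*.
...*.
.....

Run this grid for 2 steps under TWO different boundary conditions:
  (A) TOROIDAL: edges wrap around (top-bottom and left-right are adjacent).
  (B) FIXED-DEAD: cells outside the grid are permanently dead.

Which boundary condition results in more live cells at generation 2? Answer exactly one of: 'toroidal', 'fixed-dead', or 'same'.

Answer: toroidal

Derivation:
Under TOROIDAL boundary, generation 2:
.....
.....
.***.
*****
.....
.**..
*.*.*
.....
Population = 13

Under FIXED-DEAD boundary, generation 2:
.....
.....
.***.
.***.
*..*.
.**..
..*..
.....
Population = 11

Comparison: toroidal=13, fixed-dead=11 -> toroidal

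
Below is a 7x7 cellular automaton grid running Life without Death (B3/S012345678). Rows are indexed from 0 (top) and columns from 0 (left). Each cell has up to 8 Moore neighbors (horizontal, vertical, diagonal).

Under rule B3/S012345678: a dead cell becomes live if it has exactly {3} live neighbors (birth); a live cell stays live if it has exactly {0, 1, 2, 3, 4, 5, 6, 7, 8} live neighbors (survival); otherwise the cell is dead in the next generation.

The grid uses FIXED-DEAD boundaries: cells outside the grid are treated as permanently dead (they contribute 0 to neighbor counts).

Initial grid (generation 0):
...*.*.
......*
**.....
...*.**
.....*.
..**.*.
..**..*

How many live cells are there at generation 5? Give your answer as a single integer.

Answer: 34

Derivation:
Simulating step by step:
Generation 0 (given above): 15 live cells
Generation 1: 22 live cells
...*.*.
......*
**...**
...****
..**.*.
..**.**
..***.*
Generation 2: 25 live cells
...*.*.
....*.*
**...**
.*.****
..**.*.
.***.**
..***.*
Generation 3: 30 live cells
...***.
....*.*
****.**
**.****
..**.*.
.***.**
.****.*
Generation 4: 32 live cells
...***.
.*..*.*
****.**
**.****
*.**.*.
.***.**
.****.*
Generation 5: 34 live cells
...***.
**..*.*
****.**
**.****
*.**.*.
****.**
.****.*
Population at generation 5: 34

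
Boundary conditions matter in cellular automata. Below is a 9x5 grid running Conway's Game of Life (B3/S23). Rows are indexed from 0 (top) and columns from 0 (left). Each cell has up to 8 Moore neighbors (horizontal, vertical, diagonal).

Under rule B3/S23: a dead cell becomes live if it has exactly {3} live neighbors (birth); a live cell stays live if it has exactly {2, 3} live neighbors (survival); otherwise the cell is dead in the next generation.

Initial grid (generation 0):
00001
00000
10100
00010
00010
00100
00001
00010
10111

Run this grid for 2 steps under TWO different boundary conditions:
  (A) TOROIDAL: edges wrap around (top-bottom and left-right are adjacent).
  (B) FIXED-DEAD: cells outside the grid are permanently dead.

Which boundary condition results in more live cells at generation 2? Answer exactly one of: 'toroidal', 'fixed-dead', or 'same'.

Under TOROIDAL boundary, generation 2:
11001
00000
00010
00101
00000
00011
00111
00111
10010
Population = 16

Under FIXED-DEAD boundary, generation 2:
00000
00000
00000
00110
00001
00011
00110
00101
00110
Population = 11

Comparison: toroidal=16, fixed-dead=11 -> toroidal

Answer: toroidal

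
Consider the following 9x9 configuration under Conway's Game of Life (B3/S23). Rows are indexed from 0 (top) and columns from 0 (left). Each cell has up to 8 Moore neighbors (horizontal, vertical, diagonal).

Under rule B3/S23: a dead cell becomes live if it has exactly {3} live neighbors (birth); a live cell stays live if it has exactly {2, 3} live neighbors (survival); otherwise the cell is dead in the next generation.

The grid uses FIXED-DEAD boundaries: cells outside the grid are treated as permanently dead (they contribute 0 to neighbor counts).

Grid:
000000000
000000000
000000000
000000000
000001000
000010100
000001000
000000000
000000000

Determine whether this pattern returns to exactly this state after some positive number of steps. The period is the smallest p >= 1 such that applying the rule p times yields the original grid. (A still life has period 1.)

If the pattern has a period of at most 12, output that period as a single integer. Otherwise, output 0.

Answer: 1

Derivation:
Simulating and comparing each generation to the original:
Gen 0 (original, given above): 4 live cells
Gen 1: 4 live cells, MATCHES original -> period = 1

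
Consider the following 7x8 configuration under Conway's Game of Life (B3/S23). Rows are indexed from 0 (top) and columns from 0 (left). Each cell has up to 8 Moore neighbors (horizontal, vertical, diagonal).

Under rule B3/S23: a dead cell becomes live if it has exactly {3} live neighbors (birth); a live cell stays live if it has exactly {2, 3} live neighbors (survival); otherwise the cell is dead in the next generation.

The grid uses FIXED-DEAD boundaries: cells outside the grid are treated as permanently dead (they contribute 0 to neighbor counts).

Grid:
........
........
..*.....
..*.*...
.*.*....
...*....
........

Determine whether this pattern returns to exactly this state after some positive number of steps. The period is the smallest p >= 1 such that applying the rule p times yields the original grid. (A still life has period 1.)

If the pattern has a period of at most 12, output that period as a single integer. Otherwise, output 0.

Answer: 2

Derivation:
Simulating and comparing each generation to the original:
Gen 0 (original, given above): 6 live cells
Gen 1: 6 live cells, differs from original
Gen 2: 6 live cells, MATCHES original -> period = 2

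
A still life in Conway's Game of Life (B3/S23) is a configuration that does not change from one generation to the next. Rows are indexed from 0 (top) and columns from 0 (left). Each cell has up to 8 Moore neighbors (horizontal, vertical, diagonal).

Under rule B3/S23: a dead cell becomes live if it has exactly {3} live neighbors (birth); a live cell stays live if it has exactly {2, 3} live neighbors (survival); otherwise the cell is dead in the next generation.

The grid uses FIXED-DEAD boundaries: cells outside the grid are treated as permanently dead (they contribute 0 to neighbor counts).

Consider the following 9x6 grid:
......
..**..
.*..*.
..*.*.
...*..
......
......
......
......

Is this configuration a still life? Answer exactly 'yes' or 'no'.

Compute generation 1 and compare to generation 0 (given above):
Generation 1:
......
..**..
.*..*.
..*.*.
...*..
......
......
......
......
The grids are IDENTICAL -> still life.

Answer: yes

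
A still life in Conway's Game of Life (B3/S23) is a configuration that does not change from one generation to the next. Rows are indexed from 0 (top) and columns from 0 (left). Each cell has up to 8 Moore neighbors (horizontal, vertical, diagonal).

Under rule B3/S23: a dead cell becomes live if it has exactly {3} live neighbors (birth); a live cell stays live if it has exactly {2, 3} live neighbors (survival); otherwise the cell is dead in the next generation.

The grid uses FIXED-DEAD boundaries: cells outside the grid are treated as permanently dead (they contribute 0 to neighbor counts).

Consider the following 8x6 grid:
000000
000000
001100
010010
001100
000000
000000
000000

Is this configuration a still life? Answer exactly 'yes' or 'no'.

Answer: yes

Derivation:
Compute generation 1 and compare to generation 0 (given above):
Generation 1:
000000
000000
001100
010010
001100
000000
000000
000000
The grids are IDENTICAL -> still life.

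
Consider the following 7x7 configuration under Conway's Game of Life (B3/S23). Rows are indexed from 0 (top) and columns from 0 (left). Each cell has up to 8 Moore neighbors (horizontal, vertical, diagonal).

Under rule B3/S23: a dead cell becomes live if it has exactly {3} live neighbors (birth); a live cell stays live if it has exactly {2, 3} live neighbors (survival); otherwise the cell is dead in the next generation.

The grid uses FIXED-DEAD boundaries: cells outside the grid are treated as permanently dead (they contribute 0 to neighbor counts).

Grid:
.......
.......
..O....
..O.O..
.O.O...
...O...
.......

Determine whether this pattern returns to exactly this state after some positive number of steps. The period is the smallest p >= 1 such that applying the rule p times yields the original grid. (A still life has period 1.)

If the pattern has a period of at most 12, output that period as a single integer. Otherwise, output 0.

Answer: 2

Derivation:
Simulating and comparing each generation to the original:
Gen 0 (original, given above): 6 live cells
Gen 1: 6 live cells, differs from original
Gen 2: 6 live cells, MATCHES original -> period = 2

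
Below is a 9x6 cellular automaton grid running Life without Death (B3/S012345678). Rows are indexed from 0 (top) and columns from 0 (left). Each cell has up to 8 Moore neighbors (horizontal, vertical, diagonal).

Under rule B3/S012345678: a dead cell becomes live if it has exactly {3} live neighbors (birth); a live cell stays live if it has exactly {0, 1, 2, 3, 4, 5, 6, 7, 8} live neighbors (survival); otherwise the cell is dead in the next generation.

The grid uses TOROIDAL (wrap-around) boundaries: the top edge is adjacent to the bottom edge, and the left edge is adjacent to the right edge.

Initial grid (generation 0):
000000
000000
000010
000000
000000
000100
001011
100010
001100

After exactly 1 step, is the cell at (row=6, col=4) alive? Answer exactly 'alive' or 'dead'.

Answer: alive

Derivation:
Simulating step by step:
Generation 0 (given above): 9 live cells
Generation 1: 12 live cells
000000
000000
000010
000000
000000
000110
001011
111010
001100

Cell (6,4) at generation 1: 1 -> alive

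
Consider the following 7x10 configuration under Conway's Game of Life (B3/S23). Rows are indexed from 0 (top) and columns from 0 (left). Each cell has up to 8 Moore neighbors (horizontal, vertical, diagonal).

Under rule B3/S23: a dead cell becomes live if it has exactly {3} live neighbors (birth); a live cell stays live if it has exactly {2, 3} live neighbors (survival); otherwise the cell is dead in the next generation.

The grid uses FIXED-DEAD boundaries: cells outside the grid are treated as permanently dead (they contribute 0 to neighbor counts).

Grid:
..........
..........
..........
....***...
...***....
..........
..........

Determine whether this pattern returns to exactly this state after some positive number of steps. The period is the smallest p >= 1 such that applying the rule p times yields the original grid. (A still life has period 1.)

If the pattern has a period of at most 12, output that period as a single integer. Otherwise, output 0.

Simulating and comparing each generation to the original:
Gen 0 (original, given above): 6 live cells
Gen 1: 6 live cells, differs from original
Gen 2: 6 live cells, MATCHES original -> period = 2

Answer: 2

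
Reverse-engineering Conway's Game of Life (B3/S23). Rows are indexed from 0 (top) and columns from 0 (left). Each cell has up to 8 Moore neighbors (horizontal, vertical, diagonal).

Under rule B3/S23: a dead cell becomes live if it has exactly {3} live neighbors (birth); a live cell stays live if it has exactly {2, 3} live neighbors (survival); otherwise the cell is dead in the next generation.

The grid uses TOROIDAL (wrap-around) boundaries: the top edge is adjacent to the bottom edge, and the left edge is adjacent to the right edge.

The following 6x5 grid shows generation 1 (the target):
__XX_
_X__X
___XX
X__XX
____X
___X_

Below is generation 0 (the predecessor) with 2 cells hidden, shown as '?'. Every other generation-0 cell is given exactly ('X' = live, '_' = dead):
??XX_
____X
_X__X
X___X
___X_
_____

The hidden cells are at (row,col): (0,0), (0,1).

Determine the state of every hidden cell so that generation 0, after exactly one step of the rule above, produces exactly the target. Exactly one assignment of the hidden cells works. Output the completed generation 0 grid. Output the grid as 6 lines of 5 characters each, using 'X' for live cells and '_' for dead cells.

Hidden generation-0 cells (in order): (0,0), (0,1).
A hidden cell only influences target cells in its own 3x3 neighborhood. Try each of the 2^2 = 4 assignments, step the completed generation 0 forward once under B3/S23, and compare with the target:
  (0,0)=_ (0,1)=_ -> step gives (0,2)='_' but target has 'X' -> reject
  (0,0)=_ (0,1)=X -> step reproduces the target at every cell -> ACCEPT
  (0,0)=X (0,1)=_ -> step gives (0,2)='_' but target has 'X' -> reject
  (0,0)=X (0,1)=X -> step gives (0,0)='X' but target has '_' -> reject
Unique solution: (0,0)=dead, (0,1)=live.
Check: live-neighbor counts of every cell in the completed generation 0:
21222
43442
51133
32233
21113
12432
Applying B3/S23 to generation 0 with these counts gives:
__XX_
_X__X
___XX
X__XX
____X
___X_
which matches the target exactly.

Answer: _XXX_
____X
_X__X
X___X
___X_
_____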